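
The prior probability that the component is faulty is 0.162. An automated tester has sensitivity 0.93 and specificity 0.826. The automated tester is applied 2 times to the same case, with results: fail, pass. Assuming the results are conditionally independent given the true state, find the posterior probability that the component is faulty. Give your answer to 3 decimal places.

Posterior P(H) ≈ 0.081

With H the event that the component is faulty, the joint likelihood of the observed sequence is P(data|H) = 0.93·0.07 = 0.065100 and P(data|¬H) = 0.174·0.826 = 0.14372.
Bayes: P(H|data) = 0.162·0.065100 / (0.162·0.065100 + 0.838·0.14372) = 0.010546/0.13099 = 0.0805.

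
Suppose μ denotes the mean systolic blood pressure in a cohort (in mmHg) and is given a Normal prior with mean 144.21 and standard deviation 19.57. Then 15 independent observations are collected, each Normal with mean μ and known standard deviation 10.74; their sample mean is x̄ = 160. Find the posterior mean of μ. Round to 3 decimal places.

Posterior mean ≈ 159.689

Prior precision 1/τ₀² = 1/19.57² = 0.00261107; data precision n/σ² = 15/10.74² = 0.130042.
Posterior precision = 0.00261107 + 0.130042 = 0.132653.
Posterior mean = (0.00261107·144.21 + 0.130042·160) / 0.132653 = 159.689.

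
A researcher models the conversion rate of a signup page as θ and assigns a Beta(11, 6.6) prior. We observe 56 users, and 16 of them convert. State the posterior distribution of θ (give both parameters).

Observing 16 successes and 40 failures updates Beta(11, 6.6) by adding the success and failure counts to the two shape parameters: α = 11+16 = 27, β = 6.6+40 = 46.6.

Posterior: Beta(27, 46.6)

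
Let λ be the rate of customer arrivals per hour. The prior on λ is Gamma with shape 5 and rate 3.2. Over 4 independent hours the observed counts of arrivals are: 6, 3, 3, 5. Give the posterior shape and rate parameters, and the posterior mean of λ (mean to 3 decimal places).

Total count ∑xᵢ = 17 over n = 4 hours.
Gamma is conjugate to the Poisson likelihood: posterior is Gamma(shape = 5+17 = 22, rate = 3.2+4 = 7.2).
Posterior mean = shape/rate = 22/7.2 = 3.056.

Posterior: Gamma(shape=22, rate=7.2); mean ≈ 3.056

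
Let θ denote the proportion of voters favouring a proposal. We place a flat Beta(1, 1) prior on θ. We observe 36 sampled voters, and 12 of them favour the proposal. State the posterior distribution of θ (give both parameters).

Observing 12 successes and 24 failures updates Beta(1, 1) by adding the success and failure counts to the two shape parameters: α = 1+12 = 13, β = 1+24 = 25.

Posterior: Beta(13, 25)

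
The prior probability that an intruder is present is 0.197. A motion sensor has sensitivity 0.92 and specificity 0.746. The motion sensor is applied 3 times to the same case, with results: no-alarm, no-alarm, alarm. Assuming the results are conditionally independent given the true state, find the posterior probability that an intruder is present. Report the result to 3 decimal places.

With H the event that an intruder is present, the joint likelihood of the observed sequence is P(data|H) = 0.08·0.08·0.92 = 0.0058880 and P(data|¬H) = 0.746·0.746·0.254 = 0.14136.
Bayes: P(H|data) = 0.197·0.0058880 / (0.197·0.0058880 + 0.803·0.14136) = 0.0011599/0.11467 = 0.0101.

Posterior P(H) ≈ 0.010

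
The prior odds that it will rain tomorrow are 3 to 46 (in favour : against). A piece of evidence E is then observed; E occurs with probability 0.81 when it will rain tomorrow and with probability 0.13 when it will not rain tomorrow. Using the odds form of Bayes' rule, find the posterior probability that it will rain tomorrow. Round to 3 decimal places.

Prior odds = 3/46 = 0.065217.
Likelihood ratio for E = 0.81/0.13 = 6.2308.
Posterior odds = prior odds × LR = 0.40635.
Posterior probability = odds/(1+odds) = 0.40635/1.4064 = 0.289.

Posterior probability ≈ 0.289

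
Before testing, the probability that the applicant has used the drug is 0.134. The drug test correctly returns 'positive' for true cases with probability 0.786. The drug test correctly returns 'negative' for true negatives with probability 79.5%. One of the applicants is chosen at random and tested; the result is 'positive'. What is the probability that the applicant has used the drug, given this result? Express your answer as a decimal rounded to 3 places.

P(H | E) ≈ 0.372

Write H for 'the applicant has used the drug'. Prior odds H:¬H = 0.134/0.866 = 0.15473. For the 'positive' outcome, the likelihood ratio is 0.786/0.205 = 3.8341.
Posterior odds = 0.15473 × 3.8341 = 0.59327, so P(H|E) = 0.59327/(1+0.59327) = 0.372.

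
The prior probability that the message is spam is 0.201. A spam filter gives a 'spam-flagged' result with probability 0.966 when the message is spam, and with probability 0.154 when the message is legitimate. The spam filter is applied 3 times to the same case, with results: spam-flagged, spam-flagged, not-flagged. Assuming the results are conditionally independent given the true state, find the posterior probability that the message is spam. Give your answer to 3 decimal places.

Let H be the event that the message is spam; start with P(H) = 0.201. P('spam-flagged'|H) = 0.966, P('spam-flagged'|¬H) = 0.154.
Update on result 1 ('spam-flagged'): P(H) ← 0.966·0.2010 / (0.966·0.2010 + 0.154·0.7990) = 0.19417/0.31721 = 0.6121.
Update on result 2 ('spam-flagged'): P(H) ← 0.966·0.6121 / (0.966·0.6121 + 0.154·0.3879) = 0.59129/0.65103 = 0.9082.
Update on result 3 ('not-flagged'): P(H) ← 0.034·0.9082 / (0.034·0.9082 + 0.846·0.0918) = 0.030880/0.10851 = 0.2846.

Posterior P(H) ≈ 0.285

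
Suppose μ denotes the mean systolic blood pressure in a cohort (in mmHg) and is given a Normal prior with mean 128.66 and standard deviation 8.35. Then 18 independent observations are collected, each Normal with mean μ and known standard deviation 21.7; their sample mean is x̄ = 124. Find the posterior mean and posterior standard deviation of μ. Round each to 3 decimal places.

Posterior mean ≈ 125.271; posterior SD ≈ 4.362

With known σ, the Normal prior is conjugate. Weight on the data is w = (n/σ²)/(n/σ² + 1/τ₀²) = 0.0382255/(0.0382255+0.0143426) = 0.72716.
Posterior mean = w·x̄ + (1−w)·μ₀ = 0.72716·124 + 0.27284·128.66 = 125.271. Posterior variance = 1/(0.0382255+0.0143426) = 19.0230, so SD = 4.362.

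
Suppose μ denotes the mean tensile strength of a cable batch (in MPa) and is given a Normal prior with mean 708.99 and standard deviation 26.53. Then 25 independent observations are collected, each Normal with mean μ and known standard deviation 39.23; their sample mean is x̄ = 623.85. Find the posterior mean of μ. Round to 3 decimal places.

Prior precision 1/τ₀² = 1/26.53² = 0.00142078; data precision n/σ² = 25/39.23² = 0.0162444.
Posterior precision = 0.00142078 + 0.0162444 = 0.0176652.
Posterior mean = (0.00142078·708.99 + 0.0162444·623.85) / 0.0176652 = 630.698.

Posterior mean ≈ 630.698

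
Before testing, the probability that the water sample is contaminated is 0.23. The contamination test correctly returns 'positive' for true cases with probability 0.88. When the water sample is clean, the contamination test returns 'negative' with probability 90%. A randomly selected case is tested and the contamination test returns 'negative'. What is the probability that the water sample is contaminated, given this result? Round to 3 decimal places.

P(H | E) ≈ 0.038

Write H for 'the water sample is contaminated'. Prior odds H:¬H = 0.23/0.77 = 0.29870. For the 'negative' outcome, the likelihood ratio is 0.12/0.9 = 0.13333.
Posterior odds = 0.29870 × 0.13333 = 0.039827, so P(H|E) = 0.039827/(1+0.039827) = 0.038.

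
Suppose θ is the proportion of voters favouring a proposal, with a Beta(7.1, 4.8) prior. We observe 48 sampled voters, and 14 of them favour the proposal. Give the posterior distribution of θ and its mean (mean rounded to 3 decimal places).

Observing 14 successes and 34 failures updates Beta(7.1, 4.8) by adding the success and failure counts to the two shape parameters: α = 7.1+14 = 21.1, β = 4.8+34 = 38.8.
Posterior mean = α/(α+β) = 21.1/59.9 = 0.352.

Posterior: Beta(21.1, 38.8); mean ≈ 0.352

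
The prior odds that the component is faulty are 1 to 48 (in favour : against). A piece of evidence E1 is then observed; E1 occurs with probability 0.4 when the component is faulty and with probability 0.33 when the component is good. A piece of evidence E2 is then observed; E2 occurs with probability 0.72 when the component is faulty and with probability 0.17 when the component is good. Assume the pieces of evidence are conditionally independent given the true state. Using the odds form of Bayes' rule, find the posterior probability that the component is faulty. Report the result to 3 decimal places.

Posterior probability ≈ 0.097

Prior odds = 1/48 = 0.020833.
Likelihood ratio for E1 = 0.4/0.33 = 1.2121.
Likelihood ratio for E2 = 0.72/0.17 = 4.2353.
Posterior odds = prior odds × LR₁ × LR₂ = 0.10695.
Posterior probability = odds/(1+odds) = 0.10695/1.1070 = 0.097.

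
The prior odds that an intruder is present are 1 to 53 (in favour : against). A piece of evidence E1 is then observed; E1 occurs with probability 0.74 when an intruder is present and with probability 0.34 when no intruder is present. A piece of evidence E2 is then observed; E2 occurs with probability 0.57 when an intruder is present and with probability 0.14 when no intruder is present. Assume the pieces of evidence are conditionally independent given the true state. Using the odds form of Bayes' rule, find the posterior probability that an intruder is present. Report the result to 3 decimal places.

Prior odds = 1/53 = 0.018868. In log-odds, ln(0.018868) = -3.9703.
Add log likelihood ratios: ln(2.1765) + ln(4.0714) = 2.1817.
Posterior log-odds = -1.7886, so posterior odds = exp(-1.7886) = 0.16720. Converting, P(H|E) = 0.16720/1.1672 = 0.143.

Posterior probability ≈ 0.143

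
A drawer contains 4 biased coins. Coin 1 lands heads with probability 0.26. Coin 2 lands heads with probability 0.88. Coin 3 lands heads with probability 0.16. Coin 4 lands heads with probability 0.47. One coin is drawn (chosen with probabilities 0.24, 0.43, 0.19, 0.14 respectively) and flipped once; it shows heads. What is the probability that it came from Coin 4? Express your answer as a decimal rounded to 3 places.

Posterior probability ≈ 0.123

P(heads|C1) = 0.26; P(heads|C2) = 0.88; P(heads|C3) = 0.16; P(heads|C4) = 0.47.
Prior × likelihood for each source: 0.24·0.26=0.06240, 0.43·0.88=0.3784, 0.19·0.16=0.03040, 0.14·0.47=0.06580. Summing gives P(heads) = 0.53700.
P(Coin 4 | heads) = 0.06580 / 0.53700 = 0.123.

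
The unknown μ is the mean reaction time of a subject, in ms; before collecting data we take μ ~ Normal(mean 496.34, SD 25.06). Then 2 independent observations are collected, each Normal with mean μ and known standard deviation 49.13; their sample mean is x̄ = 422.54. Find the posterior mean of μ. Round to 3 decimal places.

Posterior mean ≈ 471.081

With known σ, the Normal prior is conjugate. Weight on the data is w = (n/σ²)/(n/σ² + 1/τ₀²) = 0.00082858/(0.00082858+0.00159235) = 0.34226.
Posterior mean = w·x̄ + (1−w)·μ₀ = 0.34226·422.54 + 0.65774·496.34 = 471.081.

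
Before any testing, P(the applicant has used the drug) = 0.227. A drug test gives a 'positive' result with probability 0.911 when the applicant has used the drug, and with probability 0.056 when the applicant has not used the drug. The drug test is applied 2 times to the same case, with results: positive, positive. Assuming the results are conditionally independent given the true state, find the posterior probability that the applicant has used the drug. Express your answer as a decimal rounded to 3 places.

Posterior P(H) ≈ 0.987

With H the event that the applicant has used the drug, the joint likelihood of the observed sequence is P(data|H) = 0.911·0.911 = 0.82992 and P(data|¬H) = 0.056·0.056 = 0.0031360.
Bayes: P(H|data) = 0.227·0.82992 / (0.227·0.82992 + 0.773·0.0031360) = 0.18839/0.19082 = 0.9873.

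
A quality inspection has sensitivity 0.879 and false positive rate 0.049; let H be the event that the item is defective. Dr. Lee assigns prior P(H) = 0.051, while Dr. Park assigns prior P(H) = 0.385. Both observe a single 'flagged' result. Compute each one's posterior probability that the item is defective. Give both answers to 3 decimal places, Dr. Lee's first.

The likelihood ratio for a 'flagged' result is 0.879/0.049 = 17.939.
Dr. Lee: prior odds 0.051/0.949 = 0.053741; posterior odds 0.96404; posterior probability 0.491.
Dr. Park: prior odds 0.385/0.615 = 0.62602; posterior odds 11.230; posterior probability 0.918.

Dr. Lee: 0.491; Dr. Park: 0.918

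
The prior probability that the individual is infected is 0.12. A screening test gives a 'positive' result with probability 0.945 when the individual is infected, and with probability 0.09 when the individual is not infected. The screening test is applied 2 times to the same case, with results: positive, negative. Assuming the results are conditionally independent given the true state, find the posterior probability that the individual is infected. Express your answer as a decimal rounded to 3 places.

Let H be the event that the individual is infected; start with P(H) = 0.12. P('positive'|H) = 0.945, P('positive'|¬H) = 0.09.
Update on result 1 ('positive'): P(H) ← 0.945·0.1200 / (0.945·0.1200 + 0.09·0.8800) = 0.11340/0.19260 = 0.5888.
Update on result 2 ('negative'): P(H) ← 0.055·0.5888 / (0.055·0.5888 + 0.91·0.4112) = 0.032383/0.40659 = 0.0796.

Posterior P(H) ≈ 0.080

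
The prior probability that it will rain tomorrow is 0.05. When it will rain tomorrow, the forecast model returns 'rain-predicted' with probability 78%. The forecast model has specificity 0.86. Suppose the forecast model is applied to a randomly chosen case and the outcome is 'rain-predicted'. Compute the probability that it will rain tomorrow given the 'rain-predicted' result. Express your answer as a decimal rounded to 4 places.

P(H | E) ≈ 0.2267

Let H be the event that it will rain tomorrow. P(H) = 0.05, so P(¬H) = 0.95. With E the 'rain-predicted' result, P(E|H) = 0.78 and P(E|¬H) = 0.14.
P(E) = 0.78·0.05 + 0.14·0.95 = 0.039000 + 0.13300 = 0.17200.
By Bayes' theorem, P(H|E) = 0.039000 / 0.17200 = 0.2267.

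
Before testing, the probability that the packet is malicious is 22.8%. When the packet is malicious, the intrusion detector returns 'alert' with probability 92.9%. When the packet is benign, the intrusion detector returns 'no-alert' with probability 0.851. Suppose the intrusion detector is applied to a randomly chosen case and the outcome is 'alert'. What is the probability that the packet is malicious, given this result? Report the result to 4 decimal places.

Write H for 'the packet is malicious'. Prior odds H:¬H = 0.228/0.772 = 0.29534. For the 'alert' outcome, the likelihood ratio is 0.929/0.149 = 6.2349.
Posterior odds = 0.29534 × 6.2349 = 1.8414, so P(H|E) = 1.8414/(1+1.8414) = 0.6481.

P(H | E) ≈ 0.6481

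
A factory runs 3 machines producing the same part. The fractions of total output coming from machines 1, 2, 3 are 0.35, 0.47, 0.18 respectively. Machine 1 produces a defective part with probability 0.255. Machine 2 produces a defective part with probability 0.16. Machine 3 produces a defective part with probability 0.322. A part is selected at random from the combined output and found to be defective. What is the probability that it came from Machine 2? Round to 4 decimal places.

Posterior probability ≈ 0.3381

Tabulate prior·likelihood by source: [1] prior 0.35, lik 0.255, product 0.08925; [2] prior 0.47, lik 0.16, product 0.07520; [3] prior 0.18, lik 0.322, product 0.05796.
Normalizing constant = 0.22241; the posterior for Machine 2 is its product over the sum, 0.07520/0.22241 = 0.3381.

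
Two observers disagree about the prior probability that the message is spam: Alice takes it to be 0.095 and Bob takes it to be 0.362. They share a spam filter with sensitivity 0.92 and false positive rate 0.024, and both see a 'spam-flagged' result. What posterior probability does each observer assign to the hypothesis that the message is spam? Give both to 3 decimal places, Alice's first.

P('+'|H) = 0.92, P('+'|¬H) = 0.024.
Alice: numerator 0.92·0.095 = 0.087400; evidence = 0.087400+0.024·0.905 = 0.10912; posterior = 0.801.
Bob: numerator 0.92·0.362 = 0.33304; evidence = 0.33304+0.024·0.638 = 0.34835; posterior = 0.956.

Alice: 0.801; Bob: 0.956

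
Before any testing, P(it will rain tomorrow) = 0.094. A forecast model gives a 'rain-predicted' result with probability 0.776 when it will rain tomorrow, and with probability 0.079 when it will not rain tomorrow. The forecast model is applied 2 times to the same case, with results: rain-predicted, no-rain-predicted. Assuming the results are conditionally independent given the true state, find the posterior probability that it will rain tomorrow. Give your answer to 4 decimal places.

With H the event that it will rain tomorrow, the joint likelihood of the observed sequence is P(data|H) = 0.776·0.224 = 0.17382 and P(data|¬H) = 0.079·0.921 = 0.072759.
Bayes: P(H|data) = 0.094·0.17382 / (0.094·0.17382 + 0.906·0.072759) = 0.016339/0.082259 = 0.1986.

Posterior P(H) ≈ 0.1986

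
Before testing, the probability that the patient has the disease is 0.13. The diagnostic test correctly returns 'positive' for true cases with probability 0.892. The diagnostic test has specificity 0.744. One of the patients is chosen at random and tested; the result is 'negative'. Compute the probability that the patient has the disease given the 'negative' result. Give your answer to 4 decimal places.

P(H | E) ≈ 0.0212

Let H be the event that the patient has the disease. P(H) = 0.13, so P(¬H) = 0.87. With E the 'negative' result, P(E|H) = 0.108 and P(E|¬H) = 0.744.
P(E) = 0.108·0.13 + 0.744·0.87 = 0.014040 + 0.64728 = 0.66132.
By Bayes' theorem, P(H|E) = 0.014040 / 0.66132 = 0.0212.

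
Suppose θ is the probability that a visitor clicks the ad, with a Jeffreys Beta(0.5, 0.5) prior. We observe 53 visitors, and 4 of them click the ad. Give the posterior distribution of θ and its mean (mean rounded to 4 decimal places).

Posterior: Beta(4.5, 49.5); mean ≈ 0.0833

Observing 4 successes and 49 failures updates Beta(0.5, 0.5) by adding the success and failure counts to the two shape parameters: α = 0.5+4 = 4.5, β = 0.5+49 = 49.5.
Posterior mean = α/(α+β) = 4.5/54 = 0.0833.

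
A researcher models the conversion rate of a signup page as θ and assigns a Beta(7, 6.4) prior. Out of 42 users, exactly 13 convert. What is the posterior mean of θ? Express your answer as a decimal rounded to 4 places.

The binomial likelihood is conjugate to the Beta prior: with 13 successes and 29 failures, the posterior is Beta(7+13, 6.4+29) = Beta(20, 35.4).
E[θ | data] = 20/(20+35.4) = 0.3610.

Posterior mean ≈ 0.3610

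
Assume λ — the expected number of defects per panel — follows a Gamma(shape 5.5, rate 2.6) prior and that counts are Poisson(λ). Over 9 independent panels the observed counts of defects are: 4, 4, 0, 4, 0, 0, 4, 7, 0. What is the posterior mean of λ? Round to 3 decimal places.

The Poisson likelihood adds the total count to the shape and the number of exposure periods to the rate. Here ∑xᵢ = 23 and n = 9, so shape 5.5→28.5 and rate 2.6→11.6.
E[λ | data] = 28.5/11.6 = 2.457.

Posterior mean ≈ 2.457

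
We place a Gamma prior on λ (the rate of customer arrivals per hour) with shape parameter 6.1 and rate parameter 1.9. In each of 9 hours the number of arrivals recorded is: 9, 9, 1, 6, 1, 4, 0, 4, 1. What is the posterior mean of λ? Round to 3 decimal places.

The Poisson likelihood adds the total count to the shape and the number of exposure periods to the rate. Here ∑xᵢ = 35 and n = 9, so shape 6.1→41.1 and rate 1.9→10.9.
E[λ | data] = 41.1/10.9 = 3.771.

Posterior mean ≈ 3.771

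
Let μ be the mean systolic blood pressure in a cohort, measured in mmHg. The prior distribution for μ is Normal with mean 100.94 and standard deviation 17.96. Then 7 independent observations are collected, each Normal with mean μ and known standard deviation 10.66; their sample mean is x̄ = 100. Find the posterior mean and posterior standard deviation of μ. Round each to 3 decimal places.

Posterior mean ≈ 100.045; posterior SD ≈ 3.931

Prior precision 1/τ₀² = 1/17.96² = 0.00310018; data precision n/σ² = 7/10.66² = 0.0616004.
Posterior precision = 0.00310018 + 0.0616004 = 0.0647006, giving posterior SD = 1/√0.0647006 = 3.931.
Posterior mean = (0.00310018·100.94 + 0.0616004·100) / 0.0647006 = 100.045.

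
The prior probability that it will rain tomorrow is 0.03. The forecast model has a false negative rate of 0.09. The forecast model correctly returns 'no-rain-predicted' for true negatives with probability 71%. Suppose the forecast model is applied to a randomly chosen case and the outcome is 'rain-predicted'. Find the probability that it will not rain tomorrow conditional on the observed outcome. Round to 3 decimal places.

Let H be the event that it will rain tomorrow. P(H) = 0.03, so P(¬H) = 0.97. With E the 'rain-predicted' result, P(E|H) = 0.91 and P(E|¬H) = 0.29.
P(E) = 0.91·0.03 + 0.29·0.97 = 0.027300 + 0.28130 = 0.30860.
By Bayes' theorem, P(H|E) = 0.027300 / 0.30860 = 0.088. Hence P(¬H|E) = 1 − 0.088 = 0.912.

P(¬H | E) ≈ 0.912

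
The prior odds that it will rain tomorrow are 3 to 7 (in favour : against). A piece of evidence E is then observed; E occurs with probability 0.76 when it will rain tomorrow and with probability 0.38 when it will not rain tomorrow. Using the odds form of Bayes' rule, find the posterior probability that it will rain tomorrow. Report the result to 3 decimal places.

Prior odds = 3/7 = 0.42857. In log-odds, ln(0.42857) = -0.84730.
Add log likelihood ratio: ln(2.0000) = 0.69315.
Posterior log-odds = -0.15415, so posterior odds = exp(-0.15415) = 0.85714. Converting, P(H|E) = 0.85714/1.8571 = 0.462.

Posterior probability ≈ 0.462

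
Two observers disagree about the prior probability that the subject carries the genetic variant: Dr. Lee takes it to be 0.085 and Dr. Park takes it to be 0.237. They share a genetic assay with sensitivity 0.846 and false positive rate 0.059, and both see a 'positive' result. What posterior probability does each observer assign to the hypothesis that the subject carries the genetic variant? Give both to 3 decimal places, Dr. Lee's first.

Dr. Lee: 0.571; Dr. Park: 0.817

P('+'|H) = 0.846, P('+'|¬H) = 0.059.
Dr. Lee: numerator 0.846·0.085 = 0.071910; evidence = 0.071910+0.059·0.915 = 0.12590; posterior = 0.571.
Dr. Park: numerator 0.846·0.237 = 0.20050; evidence = 0.20050+0.059·0.763 = 0.24552; posterior = 0.817.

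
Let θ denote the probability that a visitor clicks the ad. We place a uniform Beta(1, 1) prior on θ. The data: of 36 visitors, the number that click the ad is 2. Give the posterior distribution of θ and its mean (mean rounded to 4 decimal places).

Observing 2 successes and 34 failures updates Beta(1, 1) by adding the success and failure counts to the two shape parameters: α = 1+2 = 3, β = 1+34 = 35.
E[θ | data] = 3/(3+35) = 0.0789.

Posterior: Beta(3, 35); mean ≈ 0.0789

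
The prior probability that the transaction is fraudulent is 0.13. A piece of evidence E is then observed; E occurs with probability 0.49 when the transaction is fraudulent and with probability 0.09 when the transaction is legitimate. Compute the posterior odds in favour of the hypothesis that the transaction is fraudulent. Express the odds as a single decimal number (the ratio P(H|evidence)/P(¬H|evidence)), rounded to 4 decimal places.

Posterior odds ≈ 0.8135

Prior odds = 0.13/(1−0.13) = 0.14943. In log-odds, ln(0.14943) = -1.9010.
Add log likelihood ratio: ln(5.4444) = 1.6946.
Posterior log-odds = -0.20636, so posterior odds = exp(-0.20636) = 0.81354.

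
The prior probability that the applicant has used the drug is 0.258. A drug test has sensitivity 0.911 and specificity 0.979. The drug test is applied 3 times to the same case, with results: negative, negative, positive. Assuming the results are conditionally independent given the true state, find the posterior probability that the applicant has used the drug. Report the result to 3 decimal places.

Posterior P(H) ≈ 0.111

Let H be the event that the applicant has used the drug; start with P(H) = 0.258. P('positive'|H) = 0.911, P('positive'|¬H) = 0.021.
Update on result 1 ('negative'): P(H) ← 0.089·0.2580 / (0.089·0.2580 + 0.979·0.7420) = 0.022962/0.74938 = 0.0306.
Update on result 2 ('negative'): P(H) ← 0.089·0.0306 / (0.089·0.0306 + 0.979·0.9694) = 0.0027271/0.95173 = 0.0029.
Update on result 3 ('positive'): P(H) ← 0.911·0.0029 / (0.911·0.0029 + 0.021·0.9971) = 0.0026104/0.023550 = 0.1108.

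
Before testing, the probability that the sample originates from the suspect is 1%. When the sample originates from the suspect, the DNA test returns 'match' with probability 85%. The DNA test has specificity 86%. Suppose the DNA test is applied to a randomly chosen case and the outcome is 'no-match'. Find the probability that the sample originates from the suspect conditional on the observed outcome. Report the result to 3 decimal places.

P(H | E) ≈ 0.002

Let H be the event that the sample originates from the suspect. P(H) = 0.01, so P(¬H) = 0.99. With E the 'no-match' result, P(E|H) = 0.15 and P(E|¬H) = 0.86.
P(E) = 0.15·0.01 + 0.86·0.99 = 0.0015000 + 0.85140 = 0.85290.
By Bayes' theorem, P(H|E) = 0.0015000 / 0.85290 = 0.002.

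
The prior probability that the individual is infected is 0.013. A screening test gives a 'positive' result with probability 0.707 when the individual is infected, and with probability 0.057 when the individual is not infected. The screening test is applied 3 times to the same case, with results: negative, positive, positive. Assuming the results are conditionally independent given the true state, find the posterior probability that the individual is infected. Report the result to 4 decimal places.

Let H be the event that the individual is infected; start with P(H) = 0.013. P('positive'|H) = 0.707, P('positive'|¬H) = 0.057.
Update on result 1 ('negative'): P(H) ← 0.293·0.0130 / (0.293·0.0130 + 0.943·0.9870) = 0.0038090/0.93455 = 0.0041.
Update on result 2 ('positive'): P(H) ← 0.707·0.0041 / (0.707·0.0041 + 0.057·0.9959) = 0.0028816/0.059649 = 0.0483.
Update on result 3 ('positive'): P(H) ← 0.707·0.0483 / (0.707·0.0483 + 0.057·0.9517) = 0.034154/0.088400 = 0.3864.

Posterior P(H) ≈ 0.3864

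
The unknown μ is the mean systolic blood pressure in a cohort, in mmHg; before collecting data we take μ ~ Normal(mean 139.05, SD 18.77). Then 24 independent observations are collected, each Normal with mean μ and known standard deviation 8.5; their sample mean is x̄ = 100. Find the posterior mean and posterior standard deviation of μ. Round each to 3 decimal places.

Prior precision 1/τ₀² = 1/18.77² = 0.00283839; data precision n/σ² = 24/8.5² = 0.332180.
Posterior precision = 0.00283839 + 0.332180 = 0.335018, giving posterior SD = 1/√0.335018 = 1.728.
Posterior mean = (0.00283839·139.05 + 0.332180·100) / 0.335018 = 100.331.

Posterior mean ≈ 100.331; posterior SD ≈ 1.728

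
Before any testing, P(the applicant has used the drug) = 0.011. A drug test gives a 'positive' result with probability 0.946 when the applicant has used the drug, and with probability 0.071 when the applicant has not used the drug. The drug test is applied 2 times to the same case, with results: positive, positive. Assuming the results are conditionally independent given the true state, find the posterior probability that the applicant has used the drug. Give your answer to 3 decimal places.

With H the event that the applicant has used the drug, the joint likelihood of the observed sequence is P(data|H) = 0.946·0.946 = 0.89492 and P(data|¬H) = 0.071·0.071 = 0.0050410.
Bayes: P(H|data) = 0.011·0.89492 / (0.011·0.89492 + 0.989·0.0050410) = 0.0098441/0.014830 = 0.6638.

Posterior P(H) ≈ 0.664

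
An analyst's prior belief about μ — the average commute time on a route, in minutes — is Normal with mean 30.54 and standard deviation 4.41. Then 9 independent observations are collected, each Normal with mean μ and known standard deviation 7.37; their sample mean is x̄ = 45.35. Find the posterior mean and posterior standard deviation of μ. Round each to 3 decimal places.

Posterior mean ≈ 41.843; posterior SD ≈ 2.146

With known σ, the Normal prior is conjugate. Weight on the data is w = (n/σ²)/(n/σ² + 1/τ₀²) = 0.165694/(0.165694+0.0514189) = 0.76317.
Posterior mean = w·x̄ + (1−w)·μ₀ = 0.76317·45.35 + 0.23683·30.54 = 41.843. Posterior variance = 1/(0.165694+0.0514189) = 4.60589, so SD = 2.146.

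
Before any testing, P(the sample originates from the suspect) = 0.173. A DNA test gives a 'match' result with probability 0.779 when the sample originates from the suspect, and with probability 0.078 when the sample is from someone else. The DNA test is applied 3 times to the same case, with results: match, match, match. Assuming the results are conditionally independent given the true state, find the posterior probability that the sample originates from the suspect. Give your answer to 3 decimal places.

Let H be the event that the sample originates from the suspect; start with P(H) = 0.173. P('match'|H) = 0.779, P('match'|¬H) = 0.078.
Update on result 1 ('match'): P(H) ← 0.779·0.1730 / (0.779·0.1730 + 0.078·0.8270) = 0.13477/0.19927 = 0.6763.
Update on result 2 ('match'): P(H) ← 0.779·0.6763 / (0.779·0.6763 + 0.078·0.3237) = 0.52683/0.55208 = 0.9543.
Update on result 3 ('match'): P(H) ← 0.779·0.9543 / (0.779·0.9543 + 0.078·0.0457) = 0.74337/0.74694 = 0.9952.

Posterior P(H) ≈ 0.995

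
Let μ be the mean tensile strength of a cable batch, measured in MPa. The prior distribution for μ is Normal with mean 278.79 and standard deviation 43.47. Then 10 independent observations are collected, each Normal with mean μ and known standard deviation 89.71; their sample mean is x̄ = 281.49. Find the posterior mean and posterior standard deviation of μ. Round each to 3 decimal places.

Posterior mean ≈ 280.684; posterior SD ≈ 23.757

With known σ, the Normal prior is conjugate. Weight on the data is w = (n/σ²)/(n/σ² + 1/τ₀²) = 0.00124256/(0.00124256+0.00052920) = 0.70131.
Posterior mean = w·x̄ + (1−w)·μ₀ = 0.70131·281.49 + 0.29869·278.79 = 280.684. Posterior variance = 1/(0.00124256+0.00052920) = 564.409, so SD = 23.757.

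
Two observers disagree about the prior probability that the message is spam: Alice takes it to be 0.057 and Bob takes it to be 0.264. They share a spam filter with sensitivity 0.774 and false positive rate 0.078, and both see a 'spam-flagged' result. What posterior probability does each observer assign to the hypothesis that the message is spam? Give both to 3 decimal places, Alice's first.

Alice: 0.375; Bob: 0.781

P('+'|H) = 0.774, P('+'|¬H) = 0.078.
Alice: numerator 0.774·0.057 = 0.044118; evidence = 0.044118+0.078·0.943 = 0.11767; posterior = 0.375.
Bob: numerator 0.774·0.264 = 0.20434; evidence = 0.20434+0.078·0.736 = 0.26174; posterior = 0.781.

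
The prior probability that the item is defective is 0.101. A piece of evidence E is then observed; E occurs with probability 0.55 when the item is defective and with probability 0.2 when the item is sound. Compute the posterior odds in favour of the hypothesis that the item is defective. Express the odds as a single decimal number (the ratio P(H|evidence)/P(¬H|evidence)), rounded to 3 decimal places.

Prior odds = 0.101/(1−0.101) = 0.11235. In log-odds, ln(0.11235) = -2.1862.
Add log likelihood ratio: ln(2.7500) = 1.0116.
Posterior log-odds = -1.1746, so posterior odds = exp(-1.1746) = 0.30895.

Posterior odds ≈ 0.309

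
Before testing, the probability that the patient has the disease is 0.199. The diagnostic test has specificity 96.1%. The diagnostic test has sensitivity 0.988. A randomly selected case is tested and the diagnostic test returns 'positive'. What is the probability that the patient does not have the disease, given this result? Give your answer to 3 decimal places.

P(¬H | E) ≈ 0.137

Write H for 'the patient has the disease'. Prior odds H:¬H = 0.199/0.801 = 0.24844. For the 'positive' outcome, the likelihood ratio is 0.988/0.039 = 25.333.
Posterior odds = 0.24844 × 25.333 = 6.2938, so P(H|E) = 6.2938/(1+6.2938) = 0.863. Then P(¬H|E) = 1 − 0.863 = 0.137.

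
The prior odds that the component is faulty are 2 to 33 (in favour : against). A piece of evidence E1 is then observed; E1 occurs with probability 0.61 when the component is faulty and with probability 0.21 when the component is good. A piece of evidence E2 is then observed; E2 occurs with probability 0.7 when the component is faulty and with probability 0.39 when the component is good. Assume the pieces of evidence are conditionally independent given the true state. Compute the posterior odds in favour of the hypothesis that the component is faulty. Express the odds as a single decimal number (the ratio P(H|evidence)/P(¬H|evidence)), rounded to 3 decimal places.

Posterior odds ≈ 0.316

Prior odds = 2/33 = 0.060606.
Likelihood ratio for E1 = 0.61/0.21 = 2.9048.
Likelihood ratio for E2 = 0.7/0.39 = 1.7949.
Posterior odds = prior odds × LR₁ × LR₂ = 0.31598.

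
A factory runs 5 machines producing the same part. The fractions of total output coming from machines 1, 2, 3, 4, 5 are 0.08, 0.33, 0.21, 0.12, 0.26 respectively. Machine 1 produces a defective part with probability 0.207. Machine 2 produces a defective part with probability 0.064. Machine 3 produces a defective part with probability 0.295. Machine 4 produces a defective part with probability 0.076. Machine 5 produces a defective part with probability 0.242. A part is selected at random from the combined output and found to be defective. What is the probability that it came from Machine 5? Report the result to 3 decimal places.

Posterior probability ≈ 0.367

Tabulate prior·likelihood by source: [1] prior 0.08, lik 0.207, product 0.01656; [2] prior 0.33, lik 0.064, product 0.02112; [3] prior 0.21, lik 0.295, product 0.06195; [4] prior 0.12, lik 0.076, product 0.009120; [5] prior 0.26, lik 0.242, product 0.06292.
Normalizing constant = 0.17167; the posterior for Machine 5 is its product over the sum, 0.06292/0.17167 = 0.367.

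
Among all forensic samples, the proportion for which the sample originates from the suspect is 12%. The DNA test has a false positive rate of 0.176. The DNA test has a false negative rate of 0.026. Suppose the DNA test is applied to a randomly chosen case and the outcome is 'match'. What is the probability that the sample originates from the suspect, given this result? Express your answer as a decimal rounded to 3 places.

P(H | E) ≈ 0.430

Let H be the event that the sample originates from the suspect. P(H) = 0.12, so P(¬H) = 0.88. With E the 'match' result, P(E|H) = 0.974 and P(E|¬H) = 0.176.
P(E) = 0.974·0.12 + 0.176·0.88 = 0.11688 + 0.15488 = 0.27176.
By Bayes' theorem, P(H|E) = 0.11688 / 0.27176 = 0.430.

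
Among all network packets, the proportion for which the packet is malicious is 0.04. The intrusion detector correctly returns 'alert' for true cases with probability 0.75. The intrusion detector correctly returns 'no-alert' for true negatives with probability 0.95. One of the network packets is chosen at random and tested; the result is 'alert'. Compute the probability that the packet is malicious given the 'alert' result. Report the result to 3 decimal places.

Let H be the event that the packet is malicious. P(H) = 0.04, so P(¬H) = 0.96. With E the 'alert' result, P(E|H) = 0.75 and P(E|¬H) = 0.05.
P(E) = 0.75·0.04 + 0.05·0.96 = 0.030000 + 0.048000 = 0.078000.
By Bayes' theorem, P(H|E) = 0.030000 / 0.078000 = 0.385.

P(H | E) ≈ 0.385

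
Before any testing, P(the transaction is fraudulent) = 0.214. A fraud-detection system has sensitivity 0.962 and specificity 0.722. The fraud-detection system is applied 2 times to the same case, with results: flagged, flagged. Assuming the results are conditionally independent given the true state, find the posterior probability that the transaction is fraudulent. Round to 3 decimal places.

Posterior P(H) ≈ 0.765

With H the event that the transaction is fraudulent, the joint likelihood of the observed sequence is P(data|H) = 0.962·0.962 = 0.92544 and P(data|¬H) = 0.278·0.278 = 0.077284.
Bayes: P(H|data) = 0.214·0.92544 / (0.214·0.92544 + 0.786·0.077284) = 0.19805/0.25879 = 0.7653.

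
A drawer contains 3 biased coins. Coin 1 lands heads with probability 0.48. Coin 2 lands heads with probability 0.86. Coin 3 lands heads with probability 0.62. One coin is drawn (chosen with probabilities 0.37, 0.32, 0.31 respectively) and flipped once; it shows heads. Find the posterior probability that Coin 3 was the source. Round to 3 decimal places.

Posterior probability ≈ 0.298

Tabulate prior·likelihood by source: [1] prior 0.37, lik 0.48, product 0.1776; [2] prior 0.32, lik 0.86, product 0.2752; [3] prior 0.31, lik 0.62, product 0.1922.
Normalizing constant = 0.64500; the posterior for Coin 3 is its product over the sum, 0.1922/0.64500 = 0.298.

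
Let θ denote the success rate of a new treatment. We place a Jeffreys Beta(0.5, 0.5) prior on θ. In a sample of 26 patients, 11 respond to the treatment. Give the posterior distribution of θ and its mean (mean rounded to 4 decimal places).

Posterior: Beta(11.5, 15.5); mean ≈ 0.4259

Observing 11 successes and 15 failures updates Beta(0.5, 0.5) by adding the success and failure counts to the two shape parameters: α = 0.5+11 = 11.5, β = 0.5+15 = 15.5.
E[θ | data] = 11.5/(11.5+15.5) = 0.4259.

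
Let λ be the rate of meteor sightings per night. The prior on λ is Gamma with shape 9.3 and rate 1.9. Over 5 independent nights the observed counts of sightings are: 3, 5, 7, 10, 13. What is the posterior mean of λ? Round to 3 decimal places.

Total count ∑xᵢ = 38 over n = 5 nights.
Gamma is conjugate to the Poisson likelihood: posterior is Gamma(shape = 9.3+38 = 47.3, rate = 1.9+5 = 6.9).
E[λ | data] = 47.3/6.9 = 6.855.

Posterior mean ≈ 6.855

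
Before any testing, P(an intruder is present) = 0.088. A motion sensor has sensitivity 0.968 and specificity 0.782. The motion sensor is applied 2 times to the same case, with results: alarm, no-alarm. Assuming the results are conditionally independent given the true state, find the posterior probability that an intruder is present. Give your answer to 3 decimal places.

With H the event that an intruder is present, the joint likelihood of the observed sequence is P(data|H) = 0.968·0.032 = 0.030976 and P(data|¬H) = 0.218·0.782 = 0.17048.
Bayes: P(H|data) = 0.088·0.030976 / (0.088·0.030976 + 0.912·0.17048) = 0.0027259/0.15820 = 0.0172.

Posterior P(H) ≈ 0.017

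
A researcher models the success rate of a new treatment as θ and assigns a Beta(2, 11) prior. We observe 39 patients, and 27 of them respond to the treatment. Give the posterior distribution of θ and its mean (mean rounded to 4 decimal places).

Posterior: Beta(29, 23); mean ≈ 0.5577

Observing 27 successes and 12 failures updates Beta(2, 11) by adding the success and failure counts to the two shape parameters: α = 2+27 = 29, β = 11+12 = 23.
E[θ | data] = 29/(29+23) = 0.5577.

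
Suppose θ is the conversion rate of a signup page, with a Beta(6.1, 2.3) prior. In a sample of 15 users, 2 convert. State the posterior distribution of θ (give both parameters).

Observing 2 successes and 13 failures updates Beta(6.1, 2.3) by adding the success and failure counts to the two shape parameters: α = 6.1+2 = 8.1, β = 2.3+13 = 15.3.

Posterior: Beta(8.1, 15.3)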